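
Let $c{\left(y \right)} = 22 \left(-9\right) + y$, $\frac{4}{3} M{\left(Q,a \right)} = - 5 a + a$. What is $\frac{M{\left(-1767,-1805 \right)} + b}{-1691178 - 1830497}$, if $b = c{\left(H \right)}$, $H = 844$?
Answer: $- \frac{6061}{3521675} \approx -0.0017211$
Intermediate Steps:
$M{\left(Q,a \right)} = - 3 a$ ($M{\left(Q,a \right)} = \frac{3 \left(- 5 a + a\right)}{4} = \frac{3 \left(- 4 a\right)}{4} = - 3 a$)
$c{\left(y \right)} = -198 + y$
$b = 646$ ($b = -198 + 844 = 646$)
$\frac{M{\left(-1767,-1805 \right)} + b}{-1691178 - 1830497} = \frac{\left(-3\right) \left(-1805\right) + 646}{-1691178 - 1830497} = \frac{5415 + 646}{-3521675} = 6061 \left(- \frac{1}{3521675}\right) = - \frac{6061}{3521675}$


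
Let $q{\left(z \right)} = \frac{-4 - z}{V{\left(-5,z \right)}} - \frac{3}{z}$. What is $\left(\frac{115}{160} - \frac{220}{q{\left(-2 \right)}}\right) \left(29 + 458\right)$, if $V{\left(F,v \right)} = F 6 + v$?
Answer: $- \frac{10915131}{160} \approx -68220.0$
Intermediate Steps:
$V{\left(F,v \right)} = v + 6 F$ ($V{\left(F,v \right)} = 6 F + v = v + 6 F$)
$q{\left(z \right)} = - \frac{3}{z} + \frac{-4 - z}{-30 + z}$ ($q{\left(z \right)} = \frac{-4 - z}{z + 6 \left(-5\right)} - \frac{3}{z} = \frac{-4 - z}{z - 30} - \frac{3}{z} = \frac{-4 - z}{-30 + z} - \frac{3}{z} = - \frac{3}{z} + \frac{-4 - z}{-30 + z}$)
$\left(\frac{115}{160} - \frac{220}{q{\left(-2 \right)}}\right) \left(29 + 458\right) = \left(\frac{115}{160} - \frac{220}{\frac{1}{-2} \frac{1}{-30 - 2} \left(90 - \left(-2\right)^{2} - -14\right)}\right) \left(29 + 458\right) = \left(115 \cdot \frac{1}{160} - \frac{220}{\left(- \frac{1}{2}\right) \frac{1}{-32} \left(90 - 4 + 14\right)}\right) 487 = \left(\frac{23}{32} - \frac{220}{\left(- \frac{1}{2}\right) \left(- \frac{1}{32}\right) \left(90 - 4 + 14\right)}\right) 487 = \left(\frac{23}{32} - \frac{220}{\left(- \frac{1}{2}\right) \left(- \frac{1}{32}\right) 100}\right) 487 = \left(\frac{23}{32} - \frac{220}{\frac{25}{16}}\right) 487 = \left(\frac{23}{32} - \frac{704}{5}\right) 487 = \left(- \frac{22413}{160}\right) 487 = - \frac{10915131}{160}$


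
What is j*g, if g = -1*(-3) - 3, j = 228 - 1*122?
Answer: 0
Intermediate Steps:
j = 106 (j = 228 - 122 = 106)
g = 0 (g = 3 - 3 = 0)
j*g = 106*0 = 0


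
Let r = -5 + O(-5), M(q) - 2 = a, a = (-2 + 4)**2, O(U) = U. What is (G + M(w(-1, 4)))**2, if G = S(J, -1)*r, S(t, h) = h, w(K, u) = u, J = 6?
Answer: 256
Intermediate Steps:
a = 4 (a = 2**2 = 4)
M(q) = 6 (M(q) = 2 + 4 = 6)
r = -10 (r = -5 - 5 = -10)
G = 10 (G = -1*(-10) = 10)
(G + M(w(-1, 4)))**2 = (10 + 6)**2 = 16**2 = 256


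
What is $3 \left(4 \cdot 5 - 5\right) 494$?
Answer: $22230$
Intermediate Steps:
$3 \left(4 \cdot 5 - 5\right) 494 = 3 \left(20 - 5\right) 494 = 3 \cdot 15 \cdot 494 = 45 \cdot 494 = 22230$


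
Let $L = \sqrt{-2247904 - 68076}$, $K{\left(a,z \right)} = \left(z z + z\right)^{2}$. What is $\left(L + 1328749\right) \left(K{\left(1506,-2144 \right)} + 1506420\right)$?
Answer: $28050259656617462116 + 42220554305768 i \sqrt{578995} \approx 2.805 \cdot 10^{19} + 3.2126 \cdot 10^{16} i$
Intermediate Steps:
$K{\left(a,z \right)} = \left(z + z^{2}\right)^{2}$ ($K{\left(a,z \right)} = \left(z^{2} + z\right)^{2} = \left(z + z^{2}\right)^{2}$)
$L = 2 i \sqrt{578995}$ ($L = \sqrt{-2247904 - 68076} = \sqrt{-2315980} = 2 i \sqrt{578995} \approx 1521.8 i$)
$\left(L + 1328749\right) \left(K{\left(1506,-2144 \right)} + 1506420\right) = \left(2 i \sqrt{578995} + 1328749\right) \left(\left(-2144\right)^{2} \left(1 - 2144\right)^{2} + 1506420\right) = \left(1328749 + 2 i \sqrt{578995}\right) \left(4596736 \left(-2143\right)^{2} + 1506420\right) = \left(1328749 + 2 i \sqrt{578995}\right) \left(4596736 \cdot 4592449 + 1506420\right) = \left(1328749 + 2 i \sqrt{578995}\right) \left(21110275646464 + 1506420\right) = \left(1328749 + 2 i \sqrt{578995}\right) 21110277152884 = 28050259656617462116 + 42220554305768 i \sqrt{578995}$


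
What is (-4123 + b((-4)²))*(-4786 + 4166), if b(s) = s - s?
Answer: 2556260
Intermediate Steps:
b(s) = 0
(-4123 + b((-4)²))*(-4786 + 4166) = (-4123 + 0)*(-4786 + 4166) = -4123*(-620) = 2556260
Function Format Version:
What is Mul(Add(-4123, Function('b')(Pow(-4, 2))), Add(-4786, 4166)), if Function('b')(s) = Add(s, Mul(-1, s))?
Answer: 2556260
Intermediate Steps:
Function('b')(s) = 0
Mul(Add(-4123, Function('b')(Pow(-4, 2))), Add(-4786, 4166)) = Mul(Add(-4123, 0), Add(-4786, 4166)) = Mul(-4123, -620) = 2556260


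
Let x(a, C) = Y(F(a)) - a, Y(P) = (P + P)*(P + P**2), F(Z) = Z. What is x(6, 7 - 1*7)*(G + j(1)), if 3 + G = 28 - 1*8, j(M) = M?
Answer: 8964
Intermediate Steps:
G = 17 (G = -3 + (28 - 1*8) = -3 + (28 - 8) = -3 + 20 = 17)
Y(P) = 2*P*(P + P**2) (Y(P) = (2*P)*(P + P**2) = 2*P*(P + P**2))
x(a, C) = -a + 2*a**2*(1 + a) (x(a, C) = 2*a**2*(1 + a) - a = -a + 2*a**2*(1 + a))
x(6, 7 - 1*7)*(G + j(1)) = (6*(-1 + 2*6*(1 + 6)))*(17 + 1) = (6*(-1 + 2*6*7))*18 = (6*(-1 + 84))*18 = (6*83)*18 = 498*18 = 8964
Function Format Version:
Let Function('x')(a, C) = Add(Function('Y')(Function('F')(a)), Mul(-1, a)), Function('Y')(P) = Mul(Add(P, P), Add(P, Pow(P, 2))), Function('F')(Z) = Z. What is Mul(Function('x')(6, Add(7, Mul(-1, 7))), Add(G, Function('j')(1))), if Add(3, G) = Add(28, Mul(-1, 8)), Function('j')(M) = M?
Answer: 8964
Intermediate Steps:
G = 17 (G = Add(-3, Add(28, Mul(-1, 8))) = Add(-3, Add(28, -8)) = Add(-3, 20) = 17)
Function('Y')(P) = Mul(2, P, Add(P, Pow(P, 2))) (Function('Y')(P) = Mul(Mul(2, P), Add(P, Pow(P, 2))) = Mul(2, P, Add(P, Pow(P, 2))))
Function('x')(a, C) = Add(Mul(-1, a), Mul(2, Pow(a, 2), Add(1, a))) (Function('x')(a, C) = Add(Mul(2, Pow(a, 2), Add(1, a)), Mul(-1, a)) = Add(Mul(-1, a), Mul(2, Pow(a, 2), Add(1, a))))
Mul(Function('x')(6, Add(7, Mul(-1, 7))), Add(G, Function('j')(1))) = Mul(Mul(6, Add(-1, Mul(2, 6, Add(1, 6)))), Add(17, 1)) = Mul(Mul(6, Add(-1, Mul(2, 6, 7))), 18) = Mul(Mul(6, Add(-1, 84)), 18) = Mul(Mul(6, 83), 18) = Mul(498, 18) = 8964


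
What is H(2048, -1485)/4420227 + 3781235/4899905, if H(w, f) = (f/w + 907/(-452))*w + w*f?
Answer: 40330174331548/489486447752631 ≈ 0.082393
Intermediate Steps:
H(w, f) = f*w + w*(-907/452 + f/w) (H(w, f) = (f/w + 907*(-1/452))*w + f*w = (f/w - 907/452)*w + f*w = (-907/452 + f/w)*w + f*w = w*(-907/452 + f/w) + f*w = f*w + w*(-907/452 + f/w))
H(2048, -1485)/4420227 + 3781235/4899905 = (-1485 - 907/452*2048 - 1485*2048)/4420227 + 3781235/4899905 = (-1485 - 464384/113 - 3041280)*(1/4420227) + 3781235*(1/4899905) = -344296829/113*1/4420227 + 756247/979981 = -344296829/499485651 + 756247/979981 = 40330174331548/489486447752631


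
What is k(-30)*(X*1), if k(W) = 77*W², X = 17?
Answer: 1178100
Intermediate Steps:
k(-30)*(X*1) = (77*(-30)²)*(17*1) = (77*900)*17 = 69300*17 = 1178100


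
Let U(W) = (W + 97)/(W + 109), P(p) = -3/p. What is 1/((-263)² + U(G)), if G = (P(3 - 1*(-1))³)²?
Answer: 447193/30932290658 ≈ 1.4457e-5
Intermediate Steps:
G = 729/4096 (G = ((-3/(3 - 1*(-1)))³)² = ((-3/(3 + 1))³)² = ((-3/4)³)² = ((-3*¼)³)² = ((-¾)³)² = (-27/64)² = 729/4096 ≈ 0.17798)
U(W) = (97 + W)/(109 + W)
1/((-263)² + U(G)) = 1/((-263)² + (97 + 729/4096)/(109 + 729/4096)) = 1/(69169 + (398041/4096)/(447193/4096)) = 1/(69169 + (4096/447193)*(398041/4096)) = 1/(69169 + 398041/447193) = 1/(30932290658/447193) = 447193/30932290658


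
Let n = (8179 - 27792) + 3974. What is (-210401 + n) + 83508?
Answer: -142532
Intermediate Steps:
n = -15639 (n = -19613 + 3974 = -15639)
(-210401 + n) + 83508 = (-210401 - 15639) + 83508 = -226040 + 83508 = -142532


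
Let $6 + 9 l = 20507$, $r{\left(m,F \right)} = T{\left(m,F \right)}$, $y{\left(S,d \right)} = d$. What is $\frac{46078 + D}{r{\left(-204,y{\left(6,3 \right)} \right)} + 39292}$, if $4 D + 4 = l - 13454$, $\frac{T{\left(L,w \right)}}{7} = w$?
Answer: $\frac{1558187}{1415268} \approx 1.101$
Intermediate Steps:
$T{\left(L,w \right)} = 7 w$
$r{\left(m,F \right)} = 7 F$
$l = \frac{20501}{9}$ ($l = - \frac{2}{3} + \frac{1}{9} \cdot 20507 = - \frac{2}{3} + \frac{20507}{9} = \frac{20501}{9} \approx 2277.9$)
$D = - \frac{100621}{36}$ ($D = -1 + \frac{\frac{20501}{9} - 13454}{4} = -1 + \frac{1}{4} \left(- \frac{100585}{9}\right) = -1 - \frac{100585}{36} = - \frac{100621}{36} \approx -2795.0$)
$\frac{46078 + D}{r{\left(-204,y{\left(6,3 \right)} \right)} + 39292} = \frac{46078 - \frac{100621}{36}}{7 \cdot 3 + 39292} = \frac{1558187}{36 \left(21 + 39292\right)} = \frac{1558187}{36 \cdot 39313} = \frac{1558187}{36} \cdot \frac{1}{39313} = \frac{1558187}{1415268}$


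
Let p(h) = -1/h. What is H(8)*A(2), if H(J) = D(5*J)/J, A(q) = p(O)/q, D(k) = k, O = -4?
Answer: 5/8 ≈ 0.62500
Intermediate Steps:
A(q) = 1/(4*q) (A(q) = (-1/(-4))/q = (-1*(-1/4))/q = 1/(4*q))
H(J) = 5 (H(J) = (5*J)/J = 5)
H(8)*A(2) = 5*((1/4)/2) = 5*((1/4)*(1/2)) = 5*(1/8) = 5/8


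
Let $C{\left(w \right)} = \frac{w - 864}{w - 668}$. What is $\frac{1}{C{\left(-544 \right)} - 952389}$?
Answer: $- \frac{303}{288573515} \approx -1.05 \cdot 10^{-6}$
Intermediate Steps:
$C{\left(w \right)} = \frac{-864 + w}{-668 + w}$
$\frac{1}{C{\left(-544 \right)} - 952389} = \frac{1}{\frac{-864 - 544}{-668 - 544} - 952389} = \frac{1}{\frac{1}{-1212} \left(-1408\right) - 952389} = \frac{1}{\left(- \frac{1}{1212}\right) \left(-1408\right) - 952389} = \frac{1}{\frac{352}{303} - 952389} = \frac{1}{- \frac{288573515}{303}} = - \frac{303}{288573515}$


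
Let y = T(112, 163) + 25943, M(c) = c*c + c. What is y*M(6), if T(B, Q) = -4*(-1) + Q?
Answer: 1096620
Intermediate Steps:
T(B, Q) = 4 + Q
M(c) = c + c**2 (M(c) = c**2 + c = c + c**2)
y = 26110 (y = (4 + 163) + 25943 = 167 + 25943 = 26110)
y*M(6) = 26110*(6*(1 + 6)) = 26110*(6*7) = 26110*42 = 1096620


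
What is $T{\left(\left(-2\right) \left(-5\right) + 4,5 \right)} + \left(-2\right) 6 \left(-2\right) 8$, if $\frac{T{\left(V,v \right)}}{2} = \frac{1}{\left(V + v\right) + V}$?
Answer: $\frac{6338}{33} \approx 192.06$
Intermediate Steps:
$T{\left(V,v \right)} = \frac{2}{v + 2 V}$ ($T{\left(V,v \right)} = \frac{2}{\left(V + v\right) + V} = \frac{2}{v + 2 V}$)
$T{\left(\left(-2\right) \left(-5\right) + 4,5 \right)} + \left(-2\right) 6 \left(-2\right) 8 = \frac{2}{5 + 2 \left(\left(-2\right) \left(-5\right) + 4\right)} + \left(-2\right) 6 \left(-2\right) 8 = \frac{2}{5 + 2 \left(10 + 4\right)} + \left(-12\right) \left(-2\right) 8 = \frac{2}{5 + 2 \cdot 14} + 24 \cdot 8 = \frac{2}{5 + 28} + 192 = \frac{2}{33} + 192 = \frac{6338}{33}$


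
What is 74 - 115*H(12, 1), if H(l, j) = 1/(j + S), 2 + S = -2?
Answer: 337/3 ≈ 112.33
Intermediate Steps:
S = -4 (S = -2 - 2 = -4)
H(l, j) = 1/(-4 + j) (H(l, j) = 1/(j - 4) = 1/(-4 + j))
74 - 115*H(12, 1) = 74 - 115/(-4 + 1) = 74 - 115/(-3) = 74 - 115*(-⅓) = 74 + 115/3 = 337/3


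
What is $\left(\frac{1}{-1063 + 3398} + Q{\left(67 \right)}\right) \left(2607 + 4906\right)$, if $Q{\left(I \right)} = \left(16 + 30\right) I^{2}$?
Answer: $\frac{3622494307883}{2335} \approx 1.5514 \cdot 10^{9}$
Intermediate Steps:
$Q{\left(I \right)} = 46 I^{2}$
$\left(\frac{1}{-1063 + 3398} + Q{\left(67 \right)}\right) \left(2607 + 4906\right) = \left(\frac{1}{-1063 + 3398} + 46 \cdot 67^{2}\right) \left(2607 + 4906\right) = \left(\frac{1}{2335} + 46 \cdot 4489\right) 7513 = \left(\frac{1}{2335} + 206494\right) 7513 = \frac{482163491}{2335} \cdot 7513 = \frac{3622494307883}{2335}$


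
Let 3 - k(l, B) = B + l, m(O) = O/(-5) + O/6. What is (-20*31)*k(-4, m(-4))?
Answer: -12772/3 ≈ -4257.3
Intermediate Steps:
m(O) = -O/30 (m(O) = O*(-⅕) + O*(⅙) = -O/5 + O/6 = -O/30)
k(l, B) = 3 - B - l (k(l, B) = 3 - (B + l) = 3 + (-B - l) = 3 - B - l)
(-20*31)*k(-4, m(-4)) = (-20*31)*(3 - (-1)*(-4)/30 - 1*(-4)) = -620*(3 - 1*2/15 + 4) = -620*(3 - 2/15 + 4) = -620*103/15 = -12772/3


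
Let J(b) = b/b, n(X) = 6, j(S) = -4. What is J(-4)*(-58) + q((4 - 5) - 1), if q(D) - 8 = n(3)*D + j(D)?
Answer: -66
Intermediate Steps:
J(b) = 1
q(D) = 4 + 6*D (q(D) = 8 + (6*D - 4) = 8 + (-4 + 6*D) = 4 + 6*D)
J(-4)*(-58) + q((4 - 5) - 1) = 1*(-58) + (4 + 6*((4 - 5) - 1)) = -58 + (4 + 6*(-1 - 1)) = -58 + (4 + 6*(-2)) = -58 + (4 - 12) = -58 - 8 = -66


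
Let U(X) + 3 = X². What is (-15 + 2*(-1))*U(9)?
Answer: -1326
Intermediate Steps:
U(X) = -3 + X²
(-15 + 2*(-1))*U(9) = (-15 + 2*(-1))*(-3 + 9²) = (-15 - 2)*(-3 + 81) = -17*78 = -1326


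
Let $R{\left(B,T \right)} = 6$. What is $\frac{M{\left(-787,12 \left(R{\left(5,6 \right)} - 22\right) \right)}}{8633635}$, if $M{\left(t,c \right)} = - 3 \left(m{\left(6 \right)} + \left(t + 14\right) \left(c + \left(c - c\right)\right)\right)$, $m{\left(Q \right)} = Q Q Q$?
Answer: $- \frac{445896}{8633635} \approx -0.051646$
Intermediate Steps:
$m{\left(Q \right)} = Q^{3}$ ($m{\left(Q \right)} = Q^{2} Q = Q^{3}$)
$M{\left(t,c \right)} = -648 - 3 c \left(14 + t\right)$ ($M{\left(t,c \right)} = - 3 \left(6^{3} + \left(t + 14\right) \left(c + \left(c - c\right)\right)\right) = - 3 \left(216 + \left(14 + t\right) \left(c + 0\right)\right) = - 3 \left(216 + \left(14 + t\right) c\right) = - 3 \left(216 + c \left(14 + t\right)\right) = -648 - 3 c \left(14 + t\right)$)
$\frac{M{\left(-787,12 \left(R{\left(5,6 \right)} - 22\right) \right)}}{8633635} = \frac{-648 - 42 \cdot 12 \left(6 - 22\right) - 3 \cdot 12 \left(6 - 22\right) \left(-787\right)}{8633635} = \left(-648 - 42 \cdot 12 \left(-16\right) - 3 \cdot 12 \left(-16\right) \left(-787\right)\right) \frac{1}{8633635} = \left(-648 - -8064 - \left(-576\right) \left(-787\right)\right) \frac{1}{8633635} = \left(-648 + 8064 - 453312\right) \frac{1}{8633635} = \left(-445896\right) \frac{1}{8633635} = - \frac{445896}{8633635}$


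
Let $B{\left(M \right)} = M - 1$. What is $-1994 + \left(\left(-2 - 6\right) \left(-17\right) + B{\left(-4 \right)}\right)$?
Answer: $-1863$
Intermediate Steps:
$B{\left(M \right)} = -1 + M$ ($B{\left(M \right)} = M - 1 = -1 + M$)
$-1994 + \left(\left(-2 - 6\right) \left(-17\right) + B{\left(-4 \right)}\right) = -1994 + \left(\left(-2 - 6\right) \left(-17\right) - 5\right) = -1994 - \left(5 - \left(-2 - 6\right) \left(-17\right)\right) = -1994 - -131 = -1994 + \left(136 - 5\right) = -1994 + 131 = -1863$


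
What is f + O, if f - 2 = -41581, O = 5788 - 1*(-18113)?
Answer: -17678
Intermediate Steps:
O = 23901 (O = 5788 + 18113 = 23901)
f = -41579 (f = 2 - 41581 = -41579)
f + O = -41579 + 23901 = -17678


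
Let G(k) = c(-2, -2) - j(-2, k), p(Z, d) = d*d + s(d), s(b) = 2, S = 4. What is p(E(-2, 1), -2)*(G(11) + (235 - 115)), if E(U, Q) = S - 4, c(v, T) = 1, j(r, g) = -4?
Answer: 750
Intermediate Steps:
E(U, Q) = 0 (E(U, Q) = 4 - 4 = 0)
p(Z, d) = 2 + d**2 (p(Z, d) = d*d + 2 = d**2 + 2 = 2 + d**2)
G(k) = 5 (G(k) = 1 - 1*(-4) = 1 + 4 = 5)
p(E(-2, 1), -2)*(G(11) + (235 - 115)) = (2 + (-2)**2)*(5 + (235 - 115)) = (2 + 4)*(5 + 120) = 6*125 = 750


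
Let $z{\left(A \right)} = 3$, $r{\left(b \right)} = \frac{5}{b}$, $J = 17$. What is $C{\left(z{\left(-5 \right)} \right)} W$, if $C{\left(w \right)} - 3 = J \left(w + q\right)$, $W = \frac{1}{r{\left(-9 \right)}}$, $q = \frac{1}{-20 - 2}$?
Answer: $- \frac{10539}{110} \approx -95.809$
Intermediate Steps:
$q = - \frac{1}{22}$ ($q = \frac{1}{-22} = - \frac{1}{22} \approx -0.045455$)
$W = - \frac{9}{5}$ ($W = \frac{1}{5 \frac{1}{-9}} = \frac{1}{5 \left(- \frac{1}{9}\right)} = \frac{1}{- \frac{5}{9}} = - \frac{9}{5} \approx -1.8$)
$C{\left(w \right)} = \frac{49}{22} + 17 w$ ($C{\left(w \right)} = 3 + 17 \left(w - \frac{1}{22}\right) = 3 + 17 \left(- \frac{1}{22} + w\right) = 3 + \left(- \frac{17}{22} + 17 w\right) = \frac{49}{22} + 17 w$)
$C{\left(z{\left(-5 \right)} \right)} W = \left(\frac{49}{22} + 17 \cdot 3\right) \left(- \frac{9}{5}\right) = \left(\frac{49}{22} + 51\right) \left(- \frac{9}{5}\right) = \frac{1171}{22} \left(- \frac{9}{5}\right) = - \frac{10539}{110}$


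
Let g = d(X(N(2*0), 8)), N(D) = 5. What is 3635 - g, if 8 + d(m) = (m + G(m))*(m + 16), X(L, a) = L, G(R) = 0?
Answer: 3538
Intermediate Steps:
d(m) = -8 + m*(16 + m) (d(m) = -8 + (m + 0)*(m + 16) = -8 + m*(16 + m))
g = 97 (g = -8 + 5² + 16*5 = -8 + 25 + 80 = 97)
3635 - g = 3635 - 1*97 = 3635 - 97 = 3538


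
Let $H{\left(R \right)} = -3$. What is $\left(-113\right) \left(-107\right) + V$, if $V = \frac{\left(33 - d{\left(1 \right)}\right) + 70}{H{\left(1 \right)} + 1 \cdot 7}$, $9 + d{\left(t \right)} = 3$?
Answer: $\frac{48473}{4} \approx 12118.0$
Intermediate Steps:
$d{\left(t \right)} = -6$ ($d{\left(t \right)} = -9 + 3 = -6$)
$V = \frac{109}{4}$ ($V = \frac{\left(33 - -6\right) + 70}{-3 + 1 \cdot 7} = \frac{\left(33 + 6\right) + 70}{-3 + 7} = \frac{39 + 70}{4} = 109 \cdot \frac{1}{4} = \frac{109}{4} \approx 27.25$)
$\left(-113\right) \left(-107\right) + V = \left(-113\right) \left(-107\right) + \frac{109}{4} = 12091 + \frac{109}{4} = \frac{48473}{4}$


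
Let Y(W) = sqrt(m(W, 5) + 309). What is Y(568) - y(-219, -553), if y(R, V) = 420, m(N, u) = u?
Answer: -420 + sqrt(314) ≈ -402.28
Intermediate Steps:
Y(W) = sqrt(314) (Y(W) = sqrt(5 + 309) = sqrt(314))
Y(568) - y(-219, -553) = sqrt(314) - 1*420 = sqrt(314) - 420 = -420 + sqrt(314)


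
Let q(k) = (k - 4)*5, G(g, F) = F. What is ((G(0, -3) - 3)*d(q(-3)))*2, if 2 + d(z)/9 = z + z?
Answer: 7776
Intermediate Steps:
q(k) = -20 + 5*k (q(k) = (-4 + k)*5 = -20 + 5*k)
d(z) = -18 + 18*z (d(z) = -18 + 9*(z + z) = -18 + 9*(2*z) = -18 + 18*z)
((G(0, -3) - 3)*d(q(-3)))*2 = ((-3 - 3)*(-18 + 18*(-20 + 5*(-3))))*2 = -6*(-18 + 18*(-20 - 15))*2 = -6*(-18 + 18*(-35))*2 = -6*(-18 - 630)*2 = -6*(-648)*2 = 3888*2 = 7776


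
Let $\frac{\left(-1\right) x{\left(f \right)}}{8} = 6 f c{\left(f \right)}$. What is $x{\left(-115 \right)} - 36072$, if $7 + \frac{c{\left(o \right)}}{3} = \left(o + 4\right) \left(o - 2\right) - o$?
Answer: $216817128$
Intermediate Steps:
$c{\left(o \right)} = -21 - 3 o + 3 \left(-2 + o\right) \left(4 + o\right)$ ($c{\left(o \right)} = -21 + 3 \left(\left(o + 4\right) \left(o - 2\right) - o\right) = -21 + 3 \left(\left(4 + o\right) \left(-2 + o\right) - o\right) = -21 + 3 \left(\left(-2 + o\right) \left(4 + o\right) - o\right) = -21 + 3 \left(- o + \left(-2 + o\right) \left(4 + o\right)\right) = -21 - \left(3 o - 3 \left(-2 + o\right) \left(4 + o\right)\right) = -21 - 3 o + 3 \left(-2 + o\right) \left(4 + o\right)$)
$x{\left(f \right)} = - 48 f \left(-45 + 3 f + 3 f^{2}\right)$ ($x{\left(f \right)} = - 8 \cdot 6 f \left(-45 + 3 f + 3 f^{2}\right) = - 48 f \left(-45 + 3 f + 3 f^{2}\right)$)
$x{\left(-115 \right)} - 36072 = 144 \left(-115\right) \left(15 - -115 - \left(-115\right)^{2}\right) - 36072 = 144 \left(-115\right) \left(15 + 115 - 13225\right) - 36072 = 144 \left(-115\right) \left(-13095\right) - 36072 = 216853200 - 36072 = 216817128$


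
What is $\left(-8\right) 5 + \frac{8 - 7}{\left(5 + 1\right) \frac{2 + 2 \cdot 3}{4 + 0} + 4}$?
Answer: $- \frac{639}{16} \approx -39.938$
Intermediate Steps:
$\left(-8\right) 5 + \frac{8 - 7}{\left(5 + 1\right) \frac{2 + 2 \cdot 3}{4 + 0} + 4} = -40 + 1 \frac{1}{6 \frac{2 + 6}{4} + 4} = -40 + 1 \frac{1}{6 \cdot 8 \cdot \frac{1}{4} + 4} = -40 + 1 \frac{1}{6 \cdot 2 + 4} = -40 + 1 \frac{1}{12 + 4} = -40 + 1 \cdot \frac{1}{16} = -40 + \frac{1}{16} = - \frac{639}{16}$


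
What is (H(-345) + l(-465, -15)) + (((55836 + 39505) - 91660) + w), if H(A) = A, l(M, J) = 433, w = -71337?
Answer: -67568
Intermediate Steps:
(H(-345) + l(-465, -15)) + (((55836 + 39505) - 91660) + w) = (-345 + 433) + (((55836 + 39505) - 91660) - 71337) = 88 + ((95341 - 91660) - 71337) = 88 + (3681 - 71337) = 88 - 67656 = -67568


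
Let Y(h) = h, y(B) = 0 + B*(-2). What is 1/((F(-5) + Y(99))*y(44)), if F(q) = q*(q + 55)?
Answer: 1/13288 ≈ 7.5256e-5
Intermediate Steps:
y(B) = -2*B (y(B) = 0 - 2*B = -2*B)
F(q) = q*(55 + q)
1/((F(-5) + Y(99))*y(44)) = 1/((-5*(55 - 5) + 99)*((-2*44))) = 1/((-5*50 + 99)*(-88)) = -1/88/(-250 + 99) = -1/88/(-151) = -1/151*(-1/88) = 1/13288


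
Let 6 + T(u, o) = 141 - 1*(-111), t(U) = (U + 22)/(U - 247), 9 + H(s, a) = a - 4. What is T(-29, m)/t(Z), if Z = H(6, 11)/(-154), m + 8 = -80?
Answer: -1559476/565 ≈ -2760.1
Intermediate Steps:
H(s, a) = -13 + a (H(s, a) = -9 + (a - 4) = -9 + (-4 + a) = -13 + a)
m = -88 (m = -8 - 80 = -88)
Z = 1/77 (Z = (-13 + 11)/(-154) = -2*(-1/154) = 1/77 ≈ 0.012987)
t(U) = (22 + U)/(-247 + U)
T(u, o) = 246 (T(u, o) = -6 + (141 - 1*(-111)) = -6 + (141 + 111) = -6 + 252 = 246)
T(-29, m)/t(Z) = 246/(((22 + 1/77)/(-247 + 1/77))) = 246/(((1695/77)/(-19018/77))) = 246/((-77/19018*1695/77)) = 246/(-1695/19018) = 246*(-19018/1695) = -1559476/565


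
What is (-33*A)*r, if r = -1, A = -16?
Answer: -528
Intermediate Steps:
(-33*A)*r = -33*(-16)*(-1) = 528*(-1) = -528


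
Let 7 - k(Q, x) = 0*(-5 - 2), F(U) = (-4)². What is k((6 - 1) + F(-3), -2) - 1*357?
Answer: -350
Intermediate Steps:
F(U) = 16
k(Q, x) = 7 (k(Q, x) = 7 - 0*(-5 - 2) = 7 - 0*(-7) = 7 - 1*0 = 7 + 0 = 7)
k((6 - 1) + F(-3), -2) - 1*357 = 7 - 1*357 = 7 - 357 = -350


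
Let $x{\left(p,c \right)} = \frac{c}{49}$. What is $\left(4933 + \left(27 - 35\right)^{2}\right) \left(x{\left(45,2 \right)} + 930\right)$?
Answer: $\frac{227723284}{49} \approx 4.6474 \cdot 10^{6}$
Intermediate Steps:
$x{\left(p,c \right)} = \frac{c}{49}$ ($x{\left(p,c \right)} = c \frac{1}{49} = \frac{c}{49}$)
$\left(4933 + \left(27 - 35\right)^{2}\right) \left(x{\left(45,2 \right)} + 930\right) = \left(4933 + \left(27 - 35\right)^{2}\right) \left(\frac{1}{49} \cdot 2 + 930\right) = \left(4933 + \left(-8\right)^{2}\right) \left(\frac{2}{49} + 930\right) = \left(4933 + 64\right) \frac{45572}{49} = 4997 \cdot \frac{45572}{49} = \frac{227723284}{49}$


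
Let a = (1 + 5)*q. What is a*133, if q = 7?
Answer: 5586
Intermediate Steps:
a = 42 (a = (1 + 5)*7 = 6*7 = 42)
a*133 = 42*133 = 5586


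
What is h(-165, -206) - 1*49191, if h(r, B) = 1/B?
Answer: -10133347/206 ≈ -49191.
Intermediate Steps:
h(-165, -206) - 1*49191 = 1/(-206) - 1*49191 = -1/206 - 49191 = -10133347/206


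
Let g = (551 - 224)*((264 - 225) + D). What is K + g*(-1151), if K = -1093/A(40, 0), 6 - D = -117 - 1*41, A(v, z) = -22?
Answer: -1680898589/22 ≈ -7.6404e+7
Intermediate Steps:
D = 164 (D = 6 - (-117 - 1*41) = 6 - (-117 - 41) = 6 - 1*(-158) = 6 + 158 = 164)
g = 66381 (g = (551 - 224)*((264 - 225) + 164) = 327*(39 + 164) = 327*203 = 66381)
K = 1093/22 (K = -1093/(-22) = -1093*(-1/22) = 1093/22 ≈ 49.682)
K + g*(-1151) = 1093/22 + 66381*(-1151) = 1093/22 - 76404531 = -1680898589/22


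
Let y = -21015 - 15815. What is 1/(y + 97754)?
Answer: 1/60924 ≈ 1.6414e-5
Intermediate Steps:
y = -36830
1/(y + 97754) = 1/(-36830 + 97754) = 1/60924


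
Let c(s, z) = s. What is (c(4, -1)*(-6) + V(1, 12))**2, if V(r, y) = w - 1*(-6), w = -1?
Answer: 361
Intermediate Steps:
V(r, y) = 5 (V(r, y) = -1 - 1*(-6) = -1 + 6 = 5)
(c(4, -1)*(-6) + V(1, 12))**2 = (4*(-6) + 5)**2 = (-24 + 5)**2 = (-19)**2 = 361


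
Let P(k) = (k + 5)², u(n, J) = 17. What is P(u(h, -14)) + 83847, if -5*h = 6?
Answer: 84331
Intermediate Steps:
h = -6/5 (h = -⅕*6 = -6/5 ≈ -1.2000)
P(k) = (5 + k)²
P(u(h, -14)) + 83847 = (5 + 17)² + 83847 = 22² + 83847 = 484 + 83847 = 84331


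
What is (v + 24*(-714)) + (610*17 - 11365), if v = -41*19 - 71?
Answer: -18981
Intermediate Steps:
v = -850 (v = -779 - 71 = -850)
(v + 24*(-714)) + (610*17 - 11365) = (-850 + 24*(-714)) + (610*17 - 11365) = (-850 - 17136) + (10370 - 11365) = -17986 - 995 = -18981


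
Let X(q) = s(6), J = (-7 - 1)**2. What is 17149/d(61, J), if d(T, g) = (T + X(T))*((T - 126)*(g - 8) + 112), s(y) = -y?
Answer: -1559/17640 ≈ -0.088379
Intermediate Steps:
J = 64 (J = (-8)**2 = 64)
X(q) = -6 (X(q) = -1*6 = -6)
d(T, g) = (-6 + T)*(112 + (-126 + T)*(-8 + g)) (d(T, g) = (T - 6)*((T - 126)*(g - 8) + 112) = (-6 + T)*((-126 + T)*(-8 + g) + 112) = (-6 + T)*(112 + (-126 + T)*(-8 + g)))
17149/d(61, J) = 17149/(-6720 - 8*61**2 + 756*64 + 1168*61 + 64*61**2 - 132*61*64) = 17149/(-6720 - 8*3721 + 48384 + 71248 + 64*3721 - 515328) = 17149/(-6720 - 29768 + 48384 + 71248 + 238144 - 515328) = 17149/(-194040) = 17149*(-1/194040) = -1559/17640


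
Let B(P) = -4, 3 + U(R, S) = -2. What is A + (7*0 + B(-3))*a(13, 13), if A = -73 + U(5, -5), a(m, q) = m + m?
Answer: -182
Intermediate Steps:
a(m, q) = 2*m
U(R, S) = -5 (U(R, S) = -3 - 2 = -5)
A = -78 (A = -73 - 5 = -78)
A + (7*0 + B(-3))*a(13, 13) = -78 + (7*0 - 4)*(2*13) = -78 + (0 - 4)*26 = -78 - 4*26 = -78 - 104 = -182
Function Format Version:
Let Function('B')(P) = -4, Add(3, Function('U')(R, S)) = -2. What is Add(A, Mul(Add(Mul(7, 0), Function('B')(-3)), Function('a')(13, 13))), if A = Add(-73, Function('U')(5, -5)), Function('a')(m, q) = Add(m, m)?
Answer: -182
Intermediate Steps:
Function('a')(m, q) = Mul(2, m)
Function('U')(R, S) = -5 (Function('U')(R, S) = Add(-3, -2) = -5)
A = -78 (A = Add(-73, -5) = -78)
Add(A, Mul(Add(Mul(7, 0), Function('B')(-3)), Function('a')(13, 13))) = Add(-78, Mul(Add(Mul(7, 0), -4), Mul(2, 13))) = Add(-78, Mul(Add(0, -4), 26)) = Add(-78, Mul(-4, 26)) = Add(-78, -104) = -182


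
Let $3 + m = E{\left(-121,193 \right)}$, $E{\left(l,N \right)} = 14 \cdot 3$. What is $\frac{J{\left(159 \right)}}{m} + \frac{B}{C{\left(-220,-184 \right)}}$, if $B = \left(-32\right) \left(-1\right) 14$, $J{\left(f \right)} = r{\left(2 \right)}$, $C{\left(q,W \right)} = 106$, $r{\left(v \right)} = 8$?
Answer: $\frac{9160}{2067} \approx 4.4315$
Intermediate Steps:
$E{\left(l,N \right)} = 42$
$J{\left(f \right)} = 8$
$m = 39$ ($m = -3 + 42 = 39$)
$B = 448$ ($B = 32 \cdot 14 = 448$)
$\frac{J{\left(159 \right)}}{m} + \frac{B}{C{\left(-220,-184 \right)}} = \frac{8}{39} + \frac{448}{106} = 8 \cdot \frac{1}{39} + 448 \cdot \frac{1}{106} = \frac{8}{39} + \frac{224}{53} = \frac{9160}{2067}$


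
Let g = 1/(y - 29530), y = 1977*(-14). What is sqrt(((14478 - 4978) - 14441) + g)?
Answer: I*sqrt(4042670954158)/28604 ≈ 70.292*I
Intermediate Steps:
y = -27678
g = -1/57208 (g = 1/(-27678 - 29530) = 1/(-57208) = -1/57208 ≈ -1.7480e-5)
sqrt(((14478 - 4978) - 14441) + g) = sqrt(((14478 - 4978) - 14441) - 1/57208) = sqrt((9500 - 14441) - 1/57208) = sqrt(-4941 - 1/57208) = sqrt(-282664729/57208) = I*sqrt(4042670954158)/28604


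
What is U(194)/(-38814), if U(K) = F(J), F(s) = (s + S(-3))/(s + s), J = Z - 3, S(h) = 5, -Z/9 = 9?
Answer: -79/6520752 ≈ -1.2115e-5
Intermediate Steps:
Z = -81 (Z = -9*9 = -81)
J = -84 (J = -81 - 3 = -84)
F(s) = (5 + s)/(2*s) (F(s) = (s + 5)/(s + s) = (5 + s)/((2*s)) = (5 + s)*(1/(2*s)) = (5 + s)/(2*s))
U(K) = 79/168 (U(K) = (½)*(5 - 84)/(-84) = (½)*(-1/84)*(-79) = 79/168)
U(194)/(-38814) = (79/168)/(-38814) = (79/168)*(-1/38814) = -79/6520752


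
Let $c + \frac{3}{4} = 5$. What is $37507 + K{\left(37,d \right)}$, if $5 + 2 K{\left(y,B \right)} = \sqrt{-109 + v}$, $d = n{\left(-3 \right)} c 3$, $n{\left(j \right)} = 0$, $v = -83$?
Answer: $\frac{75009}{2} + 4 i \sqrt{3} \approx 37505.0 + 6.9282 i$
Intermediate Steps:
$c = \frac{17}{4}$ ($c = - \frac{3}{4} + 5 = \frac{17}{4} \approx 4.25$)
$d = 0$ ($d = 0 \cdot \frac{17}{4} \cdot 3 = 0 \cdot 3 = 0$)
$K{\left(y,B \right)} = - \frac{5}{2} + 4 i \sqrt{3}$ ($K{\left(y,B \right)} = - \frac{5}{2} + \frac{\sqrt{-109 - 83}}{2} = - \frac{5}{2} + \frac{\sqrt{-192}}{2} = - \frac{5}{2} + \frac{8 i \sqrt{3}}{2} = - \frac{5}{2} + 4 i \sqrt{3}$)
$37507 + K{\left(37,d \right)} = 37507 - \left(\frac{5}{2} - 4 i \sqrt{3}\right) = \frac{75009}{2} + 4 i \sqrt{3}$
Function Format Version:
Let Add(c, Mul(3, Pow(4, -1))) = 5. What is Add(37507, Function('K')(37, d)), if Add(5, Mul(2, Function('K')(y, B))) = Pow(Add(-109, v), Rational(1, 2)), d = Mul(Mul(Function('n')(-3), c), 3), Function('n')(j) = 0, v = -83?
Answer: Add(Rational(75009, 2), Mul(4, I, Pow(3, Rational(1, 2)))) ≈ Add(37505., Mul(6.9282, I))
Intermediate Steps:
c = Rational(17, 4) (c = Add(Rational(-3, 4), 5) = Rational(17, 4) ≈ 4.2500)
d = 0 (d = Mul(Mul(0, Rational(17, 4)), 3) = Mul(0, 3) = 0)
Function('K')(y, B) = Add(Rational(-5, 2), Mul(4, I, Pow(3, Rational(1, 2)))) (Function('K')(y, B) = Add(Rational(-5, 2), Mul(Rational(1, 2), Pow(Add(-109, -83), Rational(1, 2)))) = Add(Rational(-5, 2), Mul(Rational(1, 2), Pow(-192, Rational(1, 2)))) = Add(Rational(-5, 2), Mul(Rational(1, 2), Mul(8, I, Pow(3, Rational(1, 2))))) = Add(Rational(-5, 2), Mul(4, I, Pow(3, Rational(1, 2)))))
Add(37507, Function('K')(37, d)) = Add(37507, Add(Rational(-5, 2), Mul(4, I, Pow(3, Rational(1, 2))))) = Add(Rational(75009, 2), Mul(4, I, Pow(3, Rational(1, 2))))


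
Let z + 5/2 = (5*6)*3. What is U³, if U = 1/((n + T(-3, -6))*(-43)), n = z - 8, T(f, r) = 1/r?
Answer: -27/1071855492904 ≈ -2.5190e-11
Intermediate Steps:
z = 175/2 (z = -5/2 + (5*6)*3 = -5/2 + 30*3 = -5/2 + 90 = 175/2 ≈ 87.500)
n = 159/2 (n = 175/2 - 8 = 159/2 ≈ 79.500)
U = -3/10234 (U = 1/((159/2 + 1/(-6))*(-43)) = -1/43/(159/2 - ⅙) = -1/43/(238/3) = (3/238)*(-1/43) = -3/10234 ≈ -0.00029314)
U³ = (-3/10234)³ = -27/1071855492904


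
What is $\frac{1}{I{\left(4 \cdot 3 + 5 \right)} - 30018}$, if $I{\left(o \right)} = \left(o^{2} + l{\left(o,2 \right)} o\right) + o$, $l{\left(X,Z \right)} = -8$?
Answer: $- \frac{1}{29848} \approx -3.3503 \cdot 10^{-5}$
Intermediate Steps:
$I{\left(o \right)} = o^{2} - 7 o$ ($I{\left(o \right)} = \left(o^{2} - 8 o\right) + o = o^{2} - 7 o$)
$\frac{1}{I{\left(4 \cdot 3 + 5 \right)} - 30018} = \frac{1}{\left(4 \cdot 3 + 5\right) \left(-7 + \left(4 \cdot 3 + 5\right)\right) - 30018} = \frac{1}{\left(12 + 5\right) \left(-7 + \left(12 + 5\right)\right) - 30018} = \frac{1}{17 \left(-7 + 17\right) - 30018} = \frac{1}{17 \cdot 10 - 30018} = \frac{1}{170 - 30018} = \frac{1}{-29848} = - \frac{1}{29848}$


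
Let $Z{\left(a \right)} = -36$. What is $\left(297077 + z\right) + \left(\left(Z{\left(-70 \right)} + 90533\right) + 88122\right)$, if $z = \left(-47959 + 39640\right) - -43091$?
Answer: $510468$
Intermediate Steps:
$z = 34772$ ($z = -8319 + 43091 = 34772$)
$\left(297077 + z\right) + \left(\left(Z{\left(-70 \right)} + 90533\right) + 88122\right) = \left(297077 + 34772\right) + \left(\left(-36 + 90533\right) + 88122\right) = 331849 + \left(90497 + 88122\right) = 331849 + 178619 = 510468$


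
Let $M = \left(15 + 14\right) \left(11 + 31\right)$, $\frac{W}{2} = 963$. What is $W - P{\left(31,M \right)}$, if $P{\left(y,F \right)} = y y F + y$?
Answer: $-1168603$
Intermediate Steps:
$W = 1926$ ($W = 2 \cdot 963 = 1926$)
$M = 1218$ ($M = 29 \cdot 42 = 1218$)
$P{\left(y,F \right)} = y + F y^{2}$ ($P{\left(y,F \right)} = y^{2} F + y = F y^{2} + y = y + F y^{2}$)
$W - P{\left(31,M \right)} = 1926 - 31 \left(1 + 1218 \cdot 31\right) = 1926 - 31 \left(1 + 37758\right) = 1926 - 31 \cdot 37759 = 1926 - 1170529 = -1168603$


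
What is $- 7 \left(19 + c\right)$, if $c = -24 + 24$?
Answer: $-133$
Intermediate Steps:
$c = 0$
$- 7 \left(19 + c\right) = - 7 \left(19 + 0\right) = \left(-7\right) 19 = -133$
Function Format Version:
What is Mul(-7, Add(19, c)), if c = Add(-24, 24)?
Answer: -133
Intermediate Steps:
c = 0
Mul(-7, Add(19, c)) = Mul(-7, Add(19, 0)) = Mul(-7, 19) = -133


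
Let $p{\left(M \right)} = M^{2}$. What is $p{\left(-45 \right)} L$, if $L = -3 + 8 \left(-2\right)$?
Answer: $-38475$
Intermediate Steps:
$L = -19$ ($L = -3 - 16 = -19$)
$p{\left(-45 \right)} L = \left(-45\right)^{2} \left(-19\right) = 2025 \left(-19\right) = -38475$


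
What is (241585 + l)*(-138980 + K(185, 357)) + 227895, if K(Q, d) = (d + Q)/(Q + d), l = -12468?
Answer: -31842223648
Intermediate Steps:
K(Q, d) = 1 (K(Q, d) = (Q + d)/(Q + d) = 1)
(241585 + l)*(-138980 + K(185, 357)) + 227895 = (241585 - 12468)*(-138980 + 1) + 227895 = 229117*(-138979) + 227895 = -31842451543 + 227895 = -31842223648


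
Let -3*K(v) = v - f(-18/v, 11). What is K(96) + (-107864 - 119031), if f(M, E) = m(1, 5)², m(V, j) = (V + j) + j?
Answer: -680660/3 ≈ -2.2689e+5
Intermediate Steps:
m(V, j) = V + 2*j
f(M, E) = 121 (f(M, E) = (1 + 2*5)² = (1 + 10)² = 11² = 121)
K(v) = 121/3 - v/3 (K(v) = -(v - 1*121)/3 = -(v - 121)/3 = -(-121 + v)/3 = 121/3 - v/3)
K(96) + (-107864 - 119031) = (121/3 - ⅓*96) + (-107864 - 119031) = (121/3 - 32) - 226895 = 25/3 - 226895 = -680660/3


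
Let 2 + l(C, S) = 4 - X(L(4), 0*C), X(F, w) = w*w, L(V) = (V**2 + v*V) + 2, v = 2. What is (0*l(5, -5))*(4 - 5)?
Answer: 0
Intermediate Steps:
L(V) = 2 + V**2 + 2*V (L(V) = (V**2 + 2*V) + 2 = 2 + V**2 + 2*V)
X(F, w) = w**2
l(C, S) = 2 (l(C, S) = -2 + (4 - (0*C)**2) = -2 + (4 - 1*0**2) = -2 + (4 - 1*0) = -2 + (4 + 0) = -2 + 4 = 2)
(0*l(5, -5))*(4 - 5) = (0*2)*(4 - 5) = 0*(-1) = 0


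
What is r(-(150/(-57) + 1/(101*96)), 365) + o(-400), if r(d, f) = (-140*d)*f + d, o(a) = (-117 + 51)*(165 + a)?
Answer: -7304836693/61408 ≈ -1.1896e+5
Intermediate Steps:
o(a) = -10890 - 66*a (o(a) = -66*(165 + a) = -10890 - 66*a)
r(d, f) = d - 140*d*f (r(d, f) = -140*d*f + d = d - 140*d*f)
r(-(150/(-57) + 1/(101*96)), 365) + o(-400) = (-(150/(-57) + 1/(101*96)))*(1 - 140*365) + (-10890 - 66*(-400)) = (-(150*(-1/57) + (1/101)*(1/96)))*(1 - 51100) + (-10890 + 26400) = -(-50/19 + 1/9696)*(-51099) + 15510 = -1*(-484781/184224)*(-51099) + 15510 = (484781/184224)*(-51099) + 15510 = -8257274773/61408 + 15510 = -7304836693/61408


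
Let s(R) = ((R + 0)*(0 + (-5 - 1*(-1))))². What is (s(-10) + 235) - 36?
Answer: 1799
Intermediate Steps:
s(R) = 16*R² (s(R) = (R*(0 + (-5 + 1)))² = (R*(0 - 4))² = (R*(-4))² = (-4*R)² = 16*R²)
(s(-10) + 235) - 36 = (16*(-10)² + 235) - 36 = (16*100 + 235) - 36 = (1600 + 235) - 36 = 1835 - 36 = 1799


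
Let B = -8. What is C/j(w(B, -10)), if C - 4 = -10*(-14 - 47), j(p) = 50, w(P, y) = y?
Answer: 307/25 ≈ 12.280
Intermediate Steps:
C = 614 (C = 4 - 10*(-14 - 47) = 4 - 10*(-61) = 4 + 610 = 614)
C/j(w(B, -10)) = 614/50 = 614*(1/50) = 307/25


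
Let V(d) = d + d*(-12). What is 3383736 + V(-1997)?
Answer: 3405703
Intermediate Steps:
V(d) = -11*d (V(d) = d - 12*d = -11*d)
3383736 + V(-1997) = 3383736 - 11*(-1997) = 3383736 + 21967 = 3405703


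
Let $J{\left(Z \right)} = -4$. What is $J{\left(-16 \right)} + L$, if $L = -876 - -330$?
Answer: $-550$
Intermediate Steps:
$L = -546$ ($L = -876 + 330 = -546$)
$J{\left(-16 \right)} + L = -4 - 546 = -550$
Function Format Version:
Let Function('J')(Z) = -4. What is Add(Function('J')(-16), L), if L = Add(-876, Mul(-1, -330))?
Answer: -550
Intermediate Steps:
L = -546 (L = Add(-876, 330) = -546)
Add(Function('J')(-16), L) = Add(-4, -546) = -550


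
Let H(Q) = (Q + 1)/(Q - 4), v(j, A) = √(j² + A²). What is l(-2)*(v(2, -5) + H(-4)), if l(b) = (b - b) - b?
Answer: ¾ + 2*√29 ≈ 11.520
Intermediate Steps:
v(j, A) = √(A² + j²)
H(Q) = (1 + Q)/(-4 + Q)
l(b) = -b (l(b) = 0 - b = -b)
l(-2)*(v(2, -5) + H(-4)) = (-1*(-2))*(√((-5)² + 2²) + (1 - 4)/(-4 - 4)) = 2*(√(25 + 4) - 3/(-8)) = 2*(√29 - ⅛*(-3)) = 2*(√29 + 3/8) = 2*(3/8 + √29) = ¾ + 2*√29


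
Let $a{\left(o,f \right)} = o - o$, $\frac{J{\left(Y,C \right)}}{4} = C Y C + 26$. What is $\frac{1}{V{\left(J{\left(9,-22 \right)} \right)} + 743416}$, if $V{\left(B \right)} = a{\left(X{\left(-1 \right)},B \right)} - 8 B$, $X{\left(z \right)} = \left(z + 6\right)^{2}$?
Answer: $\frac{1}{603192} \approx 1.6578 \cdot 10^{-6}$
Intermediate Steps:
$X{\left(z \right)} = \left(6 + z\right)^{2}$
$J{\left(Y,C \right)} = 104 + 4 Y C^{2}$ ($J{\left(Y,C \right)} = 4 \left(C Y C + 26\right) = 4 \left(Y C^{2} + 26\right) = 4 \left(26 + Y C^{2}\right) = 104 + 4 Y C^{2}$)
$a{\left(o,f \right)} = 0$
$V{\left(B \right)} = - 8 B$ ($V{\left(B \right)} = 0 - 8 B = - 8 B$)
$\frac{1}{V{\left(J{\left(9,-22 \right)} \right)} + 743416} = \frac{1}{- 8 \left(104 + 4 \cdot 9 \left(-22\right)^{2}\right) + 743416} = \frac{1}{- 8 \left(104 + 4 \cdot 9 \cdot 484\right) + 743416} = \frac{1}{- 8 \left(104 + 17424\right) + 743416} = \frac{1}{\left(-8\right) 17528 + 743416} = \frac{1}{-140224 + 743416} = \frac{1}{603192}$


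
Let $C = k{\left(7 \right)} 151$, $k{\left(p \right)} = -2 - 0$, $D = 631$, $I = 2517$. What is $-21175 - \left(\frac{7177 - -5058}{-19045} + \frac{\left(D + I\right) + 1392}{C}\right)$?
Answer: $- \frac{12169975898}{575159} \approx -21159.0$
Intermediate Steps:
$k{\left(p \right)} = -2$ ($k{\left(p \right)} = -2 + 0 = -2$)
$C = -302$ ($C = \left(-2\right) 151 = -302$)
$-21175 - \left(\frac{7177 - -5058}{-19045} + \frac{\left(D + I\right) + 1392}{C}\right) = -21175 - \left(\frac{7177 - -5058}{-19045} + \frac{\left(631 + 2517\right) + 1392}{-302}\right) = -21175 - \left(\left(7177 + 5058\right) \left(- \frac{1}{19045}\right) + \left(3148 + 1392\right) \left(- \frac{1}{302}\right)\right) = -21175 - \left(12235 \left(- \frac{1}{19045}\right) + 4540 \left(- \frac{1}{302}\right)\right) = -21175 - \left(- \frac{2447}{3809} - \frac{2270}{151}\right) = -21175 - - \frac{9015927}{575159} = -21175 + \frac{9015927}{575159} = - \frac{12169975898}{575159}$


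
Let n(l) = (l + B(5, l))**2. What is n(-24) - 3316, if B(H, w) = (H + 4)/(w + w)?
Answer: -699127/256 ≈ -2731.0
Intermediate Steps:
B(H, w) = (4 + H)/(2*w) (B(H, w) = (4 + H)/((2*w)) = (4 + H)*(1/(2*w)) = (4 + H)/(2*w))
n(l) = (l + 9/(2*l))**2 (n(l) = (l + (4 + 5)/(2*l))**2 = (l + (1/2)*9/l)**2 = (l + 9/(2*l))**2)
n(-24) - 3316 = (1/4)*(9 + 2*(-24)**2)**2/(-24)**2 - 3316 = (1/4)*(1/576)*(9 + 2*576)**2 - 3316 = (1/4)*(1/576)*(9 + 1152)**2 - 3316 = (1/4)*(1/576)*1161**2 - 3316 = (1/4)*(1/576)*1347921 - 3316 = 149769/256 - 3316 = -699127/256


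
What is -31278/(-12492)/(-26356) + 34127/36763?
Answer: 1872465777865/2017303157496 ≈ 0.92820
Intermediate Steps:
-31278/(-12492)/(-26356) + 34127/36763 = -31278*(-1/12492)*(-1/26356) + 34127*(1/36763) = (5213/2082)*(-1/26356) + 34127/36763 = -5213/54873192 + 34127/36763 = 1872465777865/2017303157496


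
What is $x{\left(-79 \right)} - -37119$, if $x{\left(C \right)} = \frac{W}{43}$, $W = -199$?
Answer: $\frac{1595918}{43} \approx 37114.0$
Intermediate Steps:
$x{\left(C \right)} = - \frac{199}{43}$
$x{\left(-79 \right)} - -37119 = - \frac{199}{43} - -37119 = - \frac{199}{43} + 37119 = \frac{1595918}{43}$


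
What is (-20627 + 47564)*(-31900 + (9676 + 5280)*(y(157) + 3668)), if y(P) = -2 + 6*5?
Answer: 1488147387012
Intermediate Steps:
y(P) = 28 (y(P) = -2 + 30 = 28)
(-20627 + 47564)*(-31900 + (9676 + 5280)*(y(157) + 3668)) = (-20627 + 47564)*(-31900 + (9676 + 5280)*(28 + 3668)) = 26937*(-31900 + 14956*3696) = 26937*(-31900 + 55277376) = 26937*55245476 = 1488147387012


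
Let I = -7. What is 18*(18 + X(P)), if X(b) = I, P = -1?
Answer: 198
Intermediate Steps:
X(b) = -7
18*(18 + X(P)) = 18*(18 - 7) = 18*11 = 198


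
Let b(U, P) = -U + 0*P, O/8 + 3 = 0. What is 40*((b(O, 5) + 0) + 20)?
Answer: 1760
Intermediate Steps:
O = -24 (O = -24 + 8*0 = -24 + 0 = -24)
b(U, P) = -U (b(U, P) = -U + 0 = -U)
40*((b(O, 5) + 0) + 20) = 40*((-1*(-24) + 0) + 20) = 40*((24 + 0) + 20) = 40*(24 + 20) = 40*44 = 1760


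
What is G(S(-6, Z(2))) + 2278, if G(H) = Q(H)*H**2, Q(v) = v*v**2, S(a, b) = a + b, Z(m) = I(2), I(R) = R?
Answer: 1254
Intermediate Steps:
Z(m) = 2
Q(v) = v**3
G(H) = H**5 (G(H) = H**3*H**2 = H**5)
G(S(-6, Z(2))) + 2278 = (-6 + 2)**5 + 2278 = (-4)**5 + 2278 = -1024 + 2278 = 1254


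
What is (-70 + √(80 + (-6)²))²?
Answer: 5016 - 280*√29 ≈ 3508.2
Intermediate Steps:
(-70 + √(80 + (-6)²))² = (-70 + √(80 + 36))² = (-70 + √116)² = (-70 + 2*√29)²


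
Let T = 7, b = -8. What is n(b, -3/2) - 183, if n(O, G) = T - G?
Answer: -349/2 ≈ -174.50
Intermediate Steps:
n(O, G) = 7 - G
n(b, -3/2) - 183 = (7 - (-3)/2) - 183 = (7 - 1*(-3/2)) - 183 = (7 + 3/2) - 183 = 17/2 - 183 = -349/2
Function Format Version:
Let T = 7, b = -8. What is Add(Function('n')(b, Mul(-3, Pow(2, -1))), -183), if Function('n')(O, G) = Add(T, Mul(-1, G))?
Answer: Rational(-349, 2) ≈ -174.50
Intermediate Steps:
Function('n')(O, G) = Add(7, Mul(-1, G))
Add(Function('n')(b, Mul(-3, Pow(2, -1))), -183) = Add(Add(7, Mul(-1, Mul(-3, Pow(2, -1)))), -183) = Add(Add(7, Mul(-1, Mul(-3, Rational(1, 2)))), -183) = Add(Add(7, Mul(-1, Rational(-3, 2))), -183) = Add(Add(7, Rational(3, 2)), -183) = Add(Rational(17, 2), -183) = Rational(-349, 2)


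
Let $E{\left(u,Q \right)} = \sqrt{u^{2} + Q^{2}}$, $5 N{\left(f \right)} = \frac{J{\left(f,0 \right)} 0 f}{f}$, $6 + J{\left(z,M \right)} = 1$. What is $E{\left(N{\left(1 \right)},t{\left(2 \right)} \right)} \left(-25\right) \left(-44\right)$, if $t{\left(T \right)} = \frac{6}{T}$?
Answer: $3300$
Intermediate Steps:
$J{\left(z,M \right)} = -5$ ($J{\left(z,M \right)} = -6 + 1 = -5$)
$N{\left(f \right)} = 0$ ($N{\left(f \right)} = \frac{\left(-5\right) 0 f \frac{1}{f}}{5} = \frac{0 f \frac{1}{f}}{5} = \frac{0 \frac{1}{f}}{5} = \frac{1}{5} \cdot 0 = 0$)
$E{\left(u,Q \right)} = \sqrt{Q^{2} + u^{2}}$
$E{\left(N{\left(1 \right)},t{\left(2 \right)} \right)} \left(-25\right) \left(-44\right) = \sqrt{\left(\frac{6}{2}\right)^{2} + 0^{2}} \left(-25\right) \left(-44\right) = \sqrt{\left(6 \cdot \frac{1}{2}\right)^{2} + 0} \left(-25\right) \left(-44\right) = \sqrt{3^{2} + 0} \left(-25\right) \left(-44\right) = \sqrt{9 + 0} \left(-25\right) \left(-44\right) = \sqrt{9} \left(-25\right) \left(-44\right) = 3 \left(-25\right) \left(-44\right) = \left(-75\right) \left(-44\right) = 3300$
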